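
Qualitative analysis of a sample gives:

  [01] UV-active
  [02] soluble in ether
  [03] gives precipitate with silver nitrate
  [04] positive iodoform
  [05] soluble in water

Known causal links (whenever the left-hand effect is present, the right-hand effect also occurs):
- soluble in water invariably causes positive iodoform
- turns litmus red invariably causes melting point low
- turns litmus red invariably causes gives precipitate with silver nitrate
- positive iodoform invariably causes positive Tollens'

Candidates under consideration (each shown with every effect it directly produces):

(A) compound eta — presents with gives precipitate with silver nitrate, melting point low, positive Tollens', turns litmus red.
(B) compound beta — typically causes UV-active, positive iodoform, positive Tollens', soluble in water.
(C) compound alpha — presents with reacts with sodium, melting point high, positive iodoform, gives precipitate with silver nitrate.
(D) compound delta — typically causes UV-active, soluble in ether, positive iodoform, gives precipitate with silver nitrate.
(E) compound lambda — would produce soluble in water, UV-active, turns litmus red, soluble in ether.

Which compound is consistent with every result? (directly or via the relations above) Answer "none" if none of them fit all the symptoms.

Per-candidate check:
(A) compound eta — UV-active ✗; soluble in ether ✗; gives precipitate with silver nitrate ✓; positive iodoform ✗; soluble in water ✗
(B) compound beta — UV-active ✓; soluble in ether ✗; gives precipitate with silver nitrate ✗; positive iodoform ✓; soluble in water ✓
(C) compound alpha — UV-active ✗; soluble in ether ✗; gives precipitate with silver nitrate ✓; positive iodoform ✓; soluble in water ✗
(D) compound delta — UV-active ✓; soluble in ether ✓; gives precipitate with silver nitrate ✓; positive iodoform ✓; soluble in water ✗
(E) compound lambda — accounts for every observation (gives precipitate with silver nitrate through turns litmus red → gives precipitate with silver nitrate)
(E) is the only candidate with no mismatches.

E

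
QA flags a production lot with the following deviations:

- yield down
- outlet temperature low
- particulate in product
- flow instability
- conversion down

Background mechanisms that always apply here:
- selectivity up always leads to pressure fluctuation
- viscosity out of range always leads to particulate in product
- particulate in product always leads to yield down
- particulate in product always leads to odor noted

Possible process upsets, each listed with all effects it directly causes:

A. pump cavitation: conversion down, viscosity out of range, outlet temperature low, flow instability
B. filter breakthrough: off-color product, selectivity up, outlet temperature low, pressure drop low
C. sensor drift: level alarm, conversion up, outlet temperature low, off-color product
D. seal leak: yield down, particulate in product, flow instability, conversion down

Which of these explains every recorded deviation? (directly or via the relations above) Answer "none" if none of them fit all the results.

A

Testing each hypothesis:
(A) pump cavitation — yield down match (via viscosity out of range → particulate in product → yield down); outlet temperature low match; particulate in product match (via viscosity out of range → particulate in product); flow instability match; conversion down match
(B) filter breakthrough — yield down miss; outlet temperature low match; particulate in product miss; flow instability miss; conversion down miss
(C) sensor drift — fails on yield down, particulate in product, flow instability, conversion down (predicts conversion up, not conversion down)
(D) seal leak — yield down match; outlet temperature low miss; particulate in product match; flow instability match; conversion down match
(A) is the only candidate with no mismatches.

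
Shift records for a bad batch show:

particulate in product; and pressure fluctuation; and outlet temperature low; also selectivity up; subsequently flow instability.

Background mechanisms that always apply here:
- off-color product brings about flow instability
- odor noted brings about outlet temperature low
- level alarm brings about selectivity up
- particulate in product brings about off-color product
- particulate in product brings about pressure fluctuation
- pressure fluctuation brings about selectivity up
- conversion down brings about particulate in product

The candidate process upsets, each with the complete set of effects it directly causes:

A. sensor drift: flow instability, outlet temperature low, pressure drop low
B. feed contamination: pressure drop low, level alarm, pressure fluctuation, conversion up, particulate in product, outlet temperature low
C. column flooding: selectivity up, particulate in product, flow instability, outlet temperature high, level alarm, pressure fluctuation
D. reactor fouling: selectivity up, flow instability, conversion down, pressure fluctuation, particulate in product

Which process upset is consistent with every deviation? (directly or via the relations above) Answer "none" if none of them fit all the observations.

B

Per-candidate check:
(A) sensor drift — does not account for particulate in product, pressure fluctuation, selectivity up
(B) feed contamination — accounts for every observation (selectivity up via pressure fluctuation → selectivity up)
(C) column flooding — fails on outlet temperature low (predicts outlet temperature high, not outlet temperature low)
(D) reactor fouling — particulate in product ✓; pressure fluctuation ✓; outlet temperature low ✗; selectivity up ✓; flow instability ✓
(B) is the only candidate with no mismatches.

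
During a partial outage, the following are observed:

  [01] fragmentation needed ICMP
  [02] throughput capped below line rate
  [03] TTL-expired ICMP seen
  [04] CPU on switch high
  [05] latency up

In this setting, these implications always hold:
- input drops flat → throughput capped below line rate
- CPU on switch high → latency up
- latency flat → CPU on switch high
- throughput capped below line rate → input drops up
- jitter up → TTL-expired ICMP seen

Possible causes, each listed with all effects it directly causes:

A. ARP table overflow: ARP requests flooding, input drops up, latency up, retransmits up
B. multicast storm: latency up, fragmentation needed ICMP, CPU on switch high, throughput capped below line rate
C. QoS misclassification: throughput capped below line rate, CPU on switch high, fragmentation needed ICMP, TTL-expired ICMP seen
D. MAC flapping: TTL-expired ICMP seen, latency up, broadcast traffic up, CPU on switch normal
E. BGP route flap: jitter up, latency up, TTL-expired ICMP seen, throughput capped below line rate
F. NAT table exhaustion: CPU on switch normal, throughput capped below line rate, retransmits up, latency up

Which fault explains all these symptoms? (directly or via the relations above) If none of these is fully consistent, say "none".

C

For each candidate, compare predicted effects to what was observed:
(A) ARP table overflow — does not account for fragmentation needed ICMP, throughput capped below line rate, TTL-expired ICMP seen, CPU on switch high
(B) multicast storm — fragmentation needed ICMP +; throughput capped below line rate +; TTL-expired ICMP seen -; CPU on switch high +; latency up +
(C) QoS misclassification — accounts for every observation (latency up through CPU on switch high → latency up)
(D) MAC flapping — fails on fragmentation needed ICMP, throughput capped below line rate, CPU on switch high (predicts CPU on switch normal, not CPU on switch high)
(E) BGP route flap — fragmentation needed ICMP -; throughput capped below line rate +; TTL-expired ICMP seen +; CPU on switch high -; latency up +
(F) NAT table exhaustion — fragmentation needed ICMP -; throughput capped below line rate +; TTL-expired ICMP seen -; CPU on switch high -; latency up +
(C) is the only candidate with no mismatches.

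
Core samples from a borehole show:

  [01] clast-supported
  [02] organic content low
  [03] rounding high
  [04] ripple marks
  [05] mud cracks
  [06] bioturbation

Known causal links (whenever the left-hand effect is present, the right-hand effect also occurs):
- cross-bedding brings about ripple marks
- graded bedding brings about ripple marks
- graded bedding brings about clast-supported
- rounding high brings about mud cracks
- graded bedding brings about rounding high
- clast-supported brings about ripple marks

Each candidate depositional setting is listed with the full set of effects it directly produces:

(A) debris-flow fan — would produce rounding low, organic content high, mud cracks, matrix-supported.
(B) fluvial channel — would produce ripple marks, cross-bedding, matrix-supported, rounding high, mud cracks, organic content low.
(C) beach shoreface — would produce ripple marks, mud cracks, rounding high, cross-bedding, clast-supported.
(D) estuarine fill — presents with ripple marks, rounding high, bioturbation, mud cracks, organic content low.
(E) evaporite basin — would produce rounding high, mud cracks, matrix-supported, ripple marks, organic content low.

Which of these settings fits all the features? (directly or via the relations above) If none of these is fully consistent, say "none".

none

For each candidate, compare predicted effects to what was observed:
(A) debris-flow fan — fails on clast-supported, organic content low, rounding high, ripple marks, bioturbation (predicts matrix-supported, not clast-supported; predicts organic content high, not organic content low; predicts rounding low, not rounding high)
(B) fluvial channel — clast-supported NO; organic content low yes; rounding high yes; ripple marks yes; mud cracks yes; bioturbation NO
(C) beach shoreface — does not account for organic content low, bioturbation
(D) estuarine fill — clast-supported NO; organic content low yes; rounding high yes; ripple marks yes; mud cracks yes; bioturbation yes
(E) evaporite basin — clast-supported NO; organic content low yes; rounding high yes; ripple marks yes; mud cracks yes; bioturbation NO
None of the listed candidates fits everything.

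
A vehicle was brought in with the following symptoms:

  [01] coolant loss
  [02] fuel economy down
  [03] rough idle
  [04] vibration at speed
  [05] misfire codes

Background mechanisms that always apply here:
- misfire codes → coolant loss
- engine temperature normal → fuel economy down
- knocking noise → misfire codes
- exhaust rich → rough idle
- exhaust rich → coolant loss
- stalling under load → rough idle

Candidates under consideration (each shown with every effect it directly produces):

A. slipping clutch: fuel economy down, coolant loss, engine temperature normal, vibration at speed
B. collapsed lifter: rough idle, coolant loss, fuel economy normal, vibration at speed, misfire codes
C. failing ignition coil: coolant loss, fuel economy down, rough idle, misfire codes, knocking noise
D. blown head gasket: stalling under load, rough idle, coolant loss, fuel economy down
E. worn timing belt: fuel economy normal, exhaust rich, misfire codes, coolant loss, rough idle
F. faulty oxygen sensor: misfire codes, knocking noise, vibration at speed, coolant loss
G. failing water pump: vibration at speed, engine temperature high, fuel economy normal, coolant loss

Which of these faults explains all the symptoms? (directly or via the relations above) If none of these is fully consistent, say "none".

none

Checking each candidate against the observations:
(A) slipping clutch — does not account for rough idle, misfire codes
(B) collapsed lifter — fails on fuel economy down (predicts fuel economy normal, not fuel economy down)
(C) failing ignition coil — does not account for vibration at speed
(D) blown head gasket — coolant loss +; fuel economy down +; rough idle +; vibration at speed -; misfire codes -
(E) worn timing belt — fails on fuel economy down, vibration at speed (predicts fuel economy normal, not fuel economy down)
(F) faulty oxygen sensor — does not account for fuel economy down, rough idle
(G) failing water pump — coolant loss +; fuel economy down -; rough idle -; vibration at speed +; misfire codes -
None of the listed candidates fits everything.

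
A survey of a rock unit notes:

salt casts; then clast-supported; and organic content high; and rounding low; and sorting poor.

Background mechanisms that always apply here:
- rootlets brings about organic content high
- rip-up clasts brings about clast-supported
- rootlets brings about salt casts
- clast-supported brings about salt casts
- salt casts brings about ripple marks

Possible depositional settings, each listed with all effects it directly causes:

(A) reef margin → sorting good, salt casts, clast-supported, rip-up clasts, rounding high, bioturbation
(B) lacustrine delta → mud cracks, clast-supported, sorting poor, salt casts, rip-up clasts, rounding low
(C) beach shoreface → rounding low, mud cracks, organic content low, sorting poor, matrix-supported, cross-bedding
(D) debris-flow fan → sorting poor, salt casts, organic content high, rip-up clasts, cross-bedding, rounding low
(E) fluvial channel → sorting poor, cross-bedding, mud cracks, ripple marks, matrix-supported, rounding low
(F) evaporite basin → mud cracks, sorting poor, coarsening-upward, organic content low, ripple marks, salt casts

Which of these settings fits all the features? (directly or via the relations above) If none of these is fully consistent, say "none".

Per-candidate check:
(A) reef margin — fails on organic content high, rounding low, sorting poor (predicts rounding high, not rounding low; predicts sorting good, not sorting poor)
(B) lacustrine delta — salt casts ✓; clast-supported ✓; organic content high ✗; rounding low ✓; sorting poor ✓
(C) beach shoreface — fails on salt casts, clast-supported, organic content high (predicts matrix-supported, not clast-supported; predicts organic content low, not organic content high)
(D) debris-flow fan — salt casts ✓; clast-supported ✓ (through rip-up clasts → clast-supported); organic content high ✓; rounding low ✓; sorting poor ✓
(E) fluvial channel — fails on salt casts, clast-supported, organic content high (predicts matrix-supported, not clast-supported)
(F) evaporite basin — salt casts ✓; clast-supported ✗; organic content high ✗; rounding low ✗; sorting poor ✓
(D) alone accounts for all the evidence.

D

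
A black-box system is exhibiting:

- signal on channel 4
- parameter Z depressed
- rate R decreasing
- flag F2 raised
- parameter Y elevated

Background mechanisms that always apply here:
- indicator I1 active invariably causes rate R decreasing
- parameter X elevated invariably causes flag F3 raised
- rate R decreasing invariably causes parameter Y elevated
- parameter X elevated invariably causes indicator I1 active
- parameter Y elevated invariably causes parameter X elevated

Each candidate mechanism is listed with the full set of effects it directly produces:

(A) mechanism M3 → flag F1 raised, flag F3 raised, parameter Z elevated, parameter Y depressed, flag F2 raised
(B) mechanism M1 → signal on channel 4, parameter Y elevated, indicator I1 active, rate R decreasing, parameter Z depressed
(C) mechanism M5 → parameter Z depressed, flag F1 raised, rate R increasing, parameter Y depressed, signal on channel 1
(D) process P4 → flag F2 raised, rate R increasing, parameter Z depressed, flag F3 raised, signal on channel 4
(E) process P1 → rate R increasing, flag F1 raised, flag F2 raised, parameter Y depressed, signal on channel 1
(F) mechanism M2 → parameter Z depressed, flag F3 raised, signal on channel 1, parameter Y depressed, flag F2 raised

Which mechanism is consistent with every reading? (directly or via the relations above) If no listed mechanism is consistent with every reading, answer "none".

none

Testing each hypothesis:
(A) mechanism M3 — signal on channel 4 miss; parameter Z depressed miss; rate R decreasing miss; flag F2 raised match; parameter Y elevated miss
(B) mechanism M1 — does not account for flag F2 raised
(C) mechanism M5 — signal on channel 4 miss; parameter Z depressed match; rate R decreasing miss; flag F2 raised miss; parameter Y elevated miss
(D) process P4 — fails on rate R decreasing, parameter Y elevated (predicts rate R increasing, not rate R decreasing)
(E) process P1 — fails on signal on channel 4, parameter Z depressed, rate R decreasing, parameter Y elevated (predicts rate R increasing, not rate R decreasing; predicts parameter Y depressed, not parameter Y elevated)
(F) mechanism M2 — fails on signal on channel 4, rate R decreasing, parameter Y elevated (predicts parameter Y depressed, not parameter Y elevated)
None of the listed candidates fits everything.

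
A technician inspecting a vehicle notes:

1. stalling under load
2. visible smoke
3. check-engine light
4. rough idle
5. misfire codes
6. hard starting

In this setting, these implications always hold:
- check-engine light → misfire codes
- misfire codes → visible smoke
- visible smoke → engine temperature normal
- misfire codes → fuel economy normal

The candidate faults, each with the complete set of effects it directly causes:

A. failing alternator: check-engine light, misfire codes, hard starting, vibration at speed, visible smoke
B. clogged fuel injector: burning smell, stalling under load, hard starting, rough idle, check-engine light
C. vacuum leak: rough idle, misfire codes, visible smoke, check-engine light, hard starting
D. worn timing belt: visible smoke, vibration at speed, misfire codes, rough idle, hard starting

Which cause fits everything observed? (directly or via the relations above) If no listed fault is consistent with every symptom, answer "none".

For each candidate, compare predicted effects to what was observed:
(A) failing alternator — does not account for stalling under load, rough idle
(B) clogged fuel injector — accounts for every observation (visible smoke through check-engine light → misfire codes → visible smoke)
(C) vacuum leak — stalling under load -; visible smoke +; check-engine light +; rough idle +; misfire codes +; hard starting +
(D) worn timing belt — stalling under load -; visible smoke +; check-engine light -; rough idle +; misfire codes +; hard starting +
(B) alone accounts for all the evidence.

B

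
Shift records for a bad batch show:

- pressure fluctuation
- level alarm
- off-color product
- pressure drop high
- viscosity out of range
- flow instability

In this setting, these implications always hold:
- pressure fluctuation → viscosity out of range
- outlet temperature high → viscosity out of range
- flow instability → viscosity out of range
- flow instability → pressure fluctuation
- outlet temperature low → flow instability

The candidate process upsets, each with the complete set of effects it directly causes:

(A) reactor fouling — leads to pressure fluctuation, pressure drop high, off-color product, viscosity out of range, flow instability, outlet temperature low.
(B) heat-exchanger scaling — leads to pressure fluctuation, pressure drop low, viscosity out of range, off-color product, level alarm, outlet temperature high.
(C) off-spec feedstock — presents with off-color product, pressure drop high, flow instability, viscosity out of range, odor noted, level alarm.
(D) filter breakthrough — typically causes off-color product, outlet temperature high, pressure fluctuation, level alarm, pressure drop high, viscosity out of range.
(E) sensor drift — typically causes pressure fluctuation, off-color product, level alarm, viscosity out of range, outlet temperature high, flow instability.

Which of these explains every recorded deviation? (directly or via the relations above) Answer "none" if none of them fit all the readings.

For each candidate, compare predicted effects to what was observed:
(A) reactor fouling — pressure fluctuation ✓; level alarm ✗; off-color product ✓; pressure drop high ✓; viscosity out of range ✓; flow instability ✓
(B) heat-exchanger scaling — pressure fluctuation ✓; level alarm ✓; off-color product ✓; pressure drop high ✗; viscosity out of range ✓; flow instability ✗
(C) off-spec feedstock — pressure fluctuation ✓ (by flow instability → pressure fluctuation); level alarm ✓; off-color product ✓; pressure drop high ✓; viscosity out of range ✓; flow instability ✓
(D) filter breakthrough — does not account for flow instability
(E) sensor drift — does not account for pressure drop high
(C) alone accounts for all the evidence.

C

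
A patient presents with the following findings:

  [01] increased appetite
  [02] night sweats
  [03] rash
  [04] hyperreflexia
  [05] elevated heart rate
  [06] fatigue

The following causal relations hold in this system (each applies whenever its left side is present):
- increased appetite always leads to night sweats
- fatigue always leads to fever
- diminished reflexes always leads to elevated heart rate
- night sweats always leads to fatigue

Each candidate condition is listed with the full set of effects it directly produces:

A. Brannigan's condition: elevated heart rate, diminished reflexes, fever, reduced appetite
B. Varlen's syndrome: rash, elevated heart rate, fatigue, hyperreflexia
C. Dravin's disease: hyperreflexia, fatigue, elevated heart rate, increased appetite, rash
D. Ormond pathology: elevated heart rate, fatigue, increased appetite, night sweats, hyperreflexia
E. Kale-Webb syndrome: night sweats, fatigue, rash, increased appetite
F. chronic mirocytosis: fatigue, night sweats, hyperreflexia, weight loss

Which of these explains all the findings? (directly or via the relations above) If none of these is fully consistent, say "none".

C

Testing each hypothesis:
(A) Brannigan's condition — increased appetite ✗; night sweats ✗; rash ✗; hyperreflexia ✗; elevated heart rate ✓; fatigue ✗
(B) Varlen's syndrome — increased appetite ✗; night sweats ✗; rash ✓; hyperreflexia ✓; elevated heart rate ✓; fatigue ✓
(C) Dravin's disease — increased appetite ✓; night sweats ✓ (through increased appetite → night sweats); rash ✓; hyperreflexia ✓; elevated heart rate ✓; fatigue ✓
(D) Ormond pathology — increased appetite ✓; night sweats ✓; rash ✗; hyperreflexia ✓; elevated heart rate ✓; fatigue ✓
(E) Kale-Webb syndrome — does not account for hyperreflexia, elevated heart rate
(F) chronic mirocytosis — increased appetite ✗; night sweats ✓; rash ✗; hyperreflexia ✓; elevated heart rate ✗; fatigue ✓
(C) alone accounts for all the evidence.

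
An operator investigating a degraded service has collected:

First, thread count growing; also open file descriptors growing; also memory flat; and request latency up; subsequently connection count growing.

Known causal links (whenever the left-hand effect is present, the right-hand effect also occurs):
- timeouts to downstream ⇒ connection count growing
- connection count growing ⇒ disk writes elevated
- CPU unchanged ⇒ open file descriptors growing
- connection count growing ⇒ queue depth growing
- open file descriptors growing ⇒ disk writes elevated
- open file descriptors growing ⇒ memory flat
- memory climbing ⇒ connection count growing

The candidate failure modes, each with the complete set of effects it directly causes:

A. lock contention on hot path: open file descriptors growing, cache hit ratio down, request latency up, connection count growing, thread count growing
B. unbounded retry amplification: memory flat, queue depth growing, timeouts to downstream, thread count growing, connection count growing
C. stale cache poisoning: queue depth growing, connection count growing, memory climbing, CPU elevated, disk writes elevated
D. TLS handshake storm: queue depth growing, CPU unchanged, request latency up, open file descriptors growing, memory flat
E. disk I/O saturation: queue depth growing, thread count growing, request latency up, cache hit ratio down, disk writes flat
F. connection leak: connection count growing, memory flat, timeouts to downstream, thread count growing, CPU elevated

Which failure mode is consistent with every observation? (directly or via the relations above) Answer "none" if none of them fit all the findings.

For each candidate, compare predicted effects to what was observed:
(A) lock contention on hot path — accounts for every observation (memory flat by open file descriptors growing → memory flat)
(B) unbounded retry amplification — thread count growing +; open file descriptors growing -; memory flat +; request latency up -; connection count growing +
(C) stale cache poisoning — fails on thread count growing, open file descriptors growing, memory flat, request latency up (predicts memory climbing, not memory flat)
(D) TLS handshake storm — does not account for thread count growing, connection count growing
(E) disk I/O saturation — does not account for open file descriptors growing, memory flat, connection count growing
(F) connection leak — thread count growing +; open file descriptors growing -; memory flat +; request latency up -; connection count growing +
Only (A) is consistent with every observation.

A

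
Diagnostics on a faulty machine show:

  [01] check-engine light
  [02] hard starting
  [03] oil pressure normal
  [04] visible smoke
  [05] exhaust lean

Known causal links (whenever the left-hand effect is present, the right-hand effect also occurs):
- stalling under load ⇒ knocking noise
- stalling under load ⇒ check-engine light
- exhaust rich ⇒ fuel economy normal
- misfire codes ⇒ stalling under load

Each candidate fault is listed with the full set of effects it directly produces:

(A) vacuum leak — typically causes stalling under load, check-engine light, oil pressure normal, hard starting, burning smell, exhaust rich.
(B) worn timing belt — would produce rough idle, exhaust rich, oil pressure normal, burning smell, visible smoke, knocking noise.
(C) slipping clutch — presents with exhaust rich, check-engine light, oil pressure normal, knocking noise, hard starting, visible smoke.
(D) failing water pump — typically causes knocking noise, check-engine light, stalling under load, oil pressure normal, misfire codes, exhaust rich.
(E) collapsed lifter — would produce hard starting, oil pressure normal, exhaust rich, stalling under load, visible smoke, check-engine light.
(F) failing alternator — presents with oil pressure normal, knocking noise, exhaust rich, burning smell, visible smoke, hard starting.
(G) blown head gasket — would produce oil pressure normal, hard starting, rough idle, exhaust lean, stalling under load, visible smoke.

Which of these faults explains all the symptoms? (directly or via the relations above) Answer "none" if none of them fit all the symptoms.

G

Testing each hypothesis:
(A) vacuum leak — check-engine light yes; hard starting yes; oil pressure normal yes; visible smoke NO; exhaust lean NO
(B) worn timing belt — check-engine light NO; hard starting NO; oil pressure normal yes; visible smoke yes; exhaust lean NO
(C) slipping clutch — fails on exhaust lean (predicts exhaust rich, not exhaust lean)
(D) failing water pump — fails on hard starting, visible smoke, exhaust lean (predicts exhaust rich, not exhaust lean)
(E) collapsed lifter — check-engine light yes; hard starting yes; oil pressure normal yes; visible smoke yes; exhaust lean NO
(F) failing alternator — fails on check-engine light, exhaust lean (predicts exhaust rich, not exhaust lean)
(G) blown head gasket — check-engine light yes (by stalling under load → check-engine light); hard starting yes; oil pressure normal yes; visible smoke yes; exhaust lean yes
Only (G) is consistent with every observation.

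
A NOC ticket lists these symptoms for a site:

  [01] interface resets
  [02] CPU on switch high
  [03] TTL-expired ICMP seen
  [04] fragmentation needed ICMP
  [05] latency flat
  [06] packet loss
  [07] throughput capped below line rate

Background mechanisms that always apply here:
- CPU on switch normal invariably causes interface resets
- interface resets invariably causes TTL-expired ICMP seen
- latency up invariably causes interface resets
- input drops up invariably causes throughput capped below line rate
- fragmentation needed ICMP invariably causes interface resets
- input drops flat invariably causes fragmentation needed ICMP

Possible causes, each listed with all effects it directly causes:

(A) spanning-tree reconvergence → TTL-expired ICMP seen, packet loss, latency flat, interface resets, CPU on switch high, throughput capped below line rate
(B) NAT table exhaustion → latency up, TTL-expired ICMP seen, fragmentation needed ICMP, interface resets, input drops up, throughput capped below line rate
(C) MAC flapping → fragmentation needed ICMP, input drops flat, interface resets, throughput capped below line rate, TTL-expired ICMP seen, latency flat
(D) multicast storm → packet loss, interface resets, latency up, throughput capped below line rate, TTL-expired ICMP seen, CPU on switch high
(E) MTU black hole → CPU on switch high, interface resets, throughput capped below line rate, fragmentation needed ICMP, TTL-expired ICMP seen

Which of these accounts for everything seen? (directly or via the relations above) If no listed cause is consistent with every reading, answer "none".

For each candidate, compare predicted effects to what was observed:
(A) spanning-tree reconvergence — interface resets yes; CPU on switch high yes; TTL-expired ICMP seen yes; fragmentation needed ICMP NO; latency flat yes; packet loss yes; throughput capped below line rate yes
(B) NAT table exhaustion — fails on CPU on switch high, latency flat, packet loss (predicts latency up, not latency flat)
(C) MAC flapping — interface resets yes; CPU on switch high NO; TTL-expired ICMP seen yes; fragmentation needed ICMP yes; latency flat yes; packet loss NO; throughput capped below line rate yes
(D) multicast storm — fails on fragmentation needed ICMP, latency flat (predicts latency up, not latency flat)
(E) MTU black hole — does not account for latency flat, packet loss
Every candidate fails on at least one observation.

none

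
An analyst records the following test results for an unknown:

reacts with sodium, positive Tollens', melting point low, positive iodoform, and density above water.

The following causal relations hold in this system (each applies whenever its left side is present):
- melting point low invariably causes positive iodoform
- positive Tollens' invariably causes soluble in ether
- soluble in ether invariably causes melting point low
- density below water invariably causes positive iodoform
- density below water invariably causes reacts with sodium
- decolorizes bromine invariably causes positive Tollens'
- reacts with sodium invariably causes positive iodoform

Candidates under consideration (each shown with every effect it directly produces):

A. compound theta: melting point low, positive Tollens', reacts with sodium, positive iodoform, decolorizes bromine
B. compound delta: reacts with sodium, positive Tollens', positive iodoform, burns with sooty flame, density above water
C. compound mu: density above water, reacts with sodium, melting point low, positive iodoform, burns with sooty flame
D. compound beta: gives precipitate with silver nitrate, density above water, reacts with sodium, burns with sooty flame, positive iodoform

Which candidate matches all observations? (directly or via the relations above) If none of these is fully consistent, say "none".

B

Testing each hypothesis:
(A) compound theta — does not account for density above water
(B) compound delta — accounts for every observation (melting point low through positive Tollens' → soluble in ether → melting point low)
(C) compound mu — reacts with sodium +; positive Tollens' -; melting point low +; positive iodoform +; density above water +
(D) compound beta — reacts with sodium +; positive Tollens' -; melting point low -; positive iodoform +; density above water +
Only (B) is consistent with every observation.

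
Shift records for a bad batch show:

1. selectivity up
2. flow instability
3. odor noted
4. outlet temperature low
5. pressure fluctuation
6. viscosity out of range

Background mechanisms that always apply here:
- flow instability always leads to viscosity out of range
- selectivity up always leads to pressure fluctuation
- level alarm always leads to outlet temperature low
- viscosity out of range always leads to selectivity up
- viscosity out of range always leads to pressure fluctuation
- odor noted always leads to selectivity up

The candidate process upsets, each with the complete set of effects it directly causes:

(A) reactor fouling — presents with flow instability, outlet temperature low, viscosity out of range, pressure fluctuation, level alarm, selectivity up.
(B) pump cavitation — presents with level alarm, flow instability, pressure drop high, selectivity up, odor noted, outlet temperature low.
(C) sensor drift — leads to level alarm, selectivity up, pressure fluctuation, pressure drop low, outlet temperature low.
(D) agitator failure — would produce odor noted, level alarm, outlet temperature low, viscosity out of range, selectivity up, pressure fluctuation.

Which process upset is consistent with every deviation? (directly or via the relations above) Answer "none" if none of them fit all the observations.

B

Checking each candidate against the observations:
(A) reactor fouling — does not account for odor noted
(B) pump cavitation — selectivity up +; flow instability +; odor noted +; outlet temperature low +; pressure fluctuation + (via selectivity up → pressure fluctuation); viscosity out of range + (via flow instability → viscosity out of range)
(C) sensor drift — selectivity up +; flow instability -; odor noted -; outlet temperature low +; pressure fluctuation +; viscosity out of range -
(D) agitator failure — does not account for flow instability
(B) alone accounts for all the evidence.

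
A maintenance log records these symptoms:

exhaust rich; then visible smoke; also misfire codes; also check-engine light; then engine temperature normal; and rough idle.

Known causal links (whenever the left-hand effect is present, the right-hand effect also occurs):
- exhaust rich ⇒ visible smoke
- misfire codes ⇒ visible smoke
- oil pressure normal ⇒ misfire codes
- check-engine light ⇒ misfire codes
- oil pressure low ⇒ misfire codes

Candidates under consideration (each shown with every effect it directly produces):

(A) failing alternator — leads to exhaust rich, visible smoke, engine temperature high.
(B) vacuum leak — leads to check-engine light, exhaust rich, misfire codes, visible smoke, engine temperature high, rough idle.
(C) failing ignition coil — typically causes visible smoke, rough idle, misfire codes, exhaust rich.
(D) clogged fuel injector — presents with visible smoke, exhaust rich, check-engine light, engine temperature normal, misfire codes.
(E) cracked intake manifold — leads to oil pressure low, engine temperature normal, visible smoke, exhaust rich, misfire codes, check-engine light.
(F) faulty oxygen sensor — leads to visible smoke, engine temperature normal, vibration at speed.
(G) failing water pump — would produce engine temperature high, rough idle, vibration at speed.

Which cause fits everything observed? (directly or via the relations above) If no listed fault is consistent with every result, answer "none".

For each candidate, compare predicted effects to what was observed:
(A) failing alternator — fails on misfire codes, check-engine light, engine temperature normal, rough idle (predicts engine temperature high, not engine temperature normal)
(B) vacuum leak — exhaust rich match; visible smoke match; misfire codes match; check-engine light match; engine temperature normal miss; rough idle match
(C) failing ignition coil — does not account for check-engine light, engine temperature normal
(D) clogged fuel injector — exhaust rich match; visible smoke match; misfire codes match; check-engine light match; engine temperature normal match; rough idle miss
(E) cracked intake manifold — exhaust rich match; visible smoke match; misfire codes match; check-engine light match; engine temperature normal match; rough idle miss
(F) faulty oxygen sensor — exhaust rich miss; visible smoke match; misfire codes miss; check-engine light miss; engine temperature normal match; rough idle miss
(G) failing water pump — exhaust rich miss; visible smoke miss; misfire codes miss; check-engine light miss; engine temperature normal miss; rough idle match
None of the listed candidates fits everything.

none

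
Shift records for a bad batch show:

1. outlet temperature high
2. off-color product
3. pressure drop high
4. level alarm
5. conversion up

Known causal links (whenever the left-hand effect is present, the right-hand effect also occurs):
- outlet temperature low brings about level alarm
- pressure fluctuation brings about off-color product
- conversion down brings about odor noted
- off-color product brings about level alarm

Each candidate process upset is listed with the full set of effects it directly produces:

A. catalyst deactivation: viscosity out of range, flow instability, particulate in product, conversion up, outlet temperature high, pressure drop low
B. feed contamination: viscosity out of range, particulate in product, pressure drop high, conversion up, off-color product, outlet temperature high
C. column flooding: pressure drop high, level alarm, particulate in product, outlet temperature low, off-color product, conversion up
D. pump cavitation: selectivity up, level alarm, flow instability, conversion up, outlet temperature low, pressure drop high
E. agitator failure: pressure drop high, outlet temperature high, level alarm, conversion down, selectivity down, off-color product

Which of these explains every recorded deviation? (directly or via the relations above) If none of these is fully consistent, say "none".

Checking each candidate against the observations:
(A) catalyst deactivation — fails on off-color product, pressure drop high, level alarm (predicts pressure drop low, not pressure drop high)
(B) feed contamination — accounts for every observation (level alarm by off-color product → level alarm)
(C) column flooding — fails on outlet temperature high (predicts outlet temperature low, not outlet temperature high)
(D) pump cavitation — fails on outlet temperature high, off-color product (predicts outlet temperature low, not outlet temperature high)
(E) agitator failure — outlet temperature high +; off-color product +; pressure drop high +; level alarm +; conversion up -
(B) is the only candidate with no mismatches.

B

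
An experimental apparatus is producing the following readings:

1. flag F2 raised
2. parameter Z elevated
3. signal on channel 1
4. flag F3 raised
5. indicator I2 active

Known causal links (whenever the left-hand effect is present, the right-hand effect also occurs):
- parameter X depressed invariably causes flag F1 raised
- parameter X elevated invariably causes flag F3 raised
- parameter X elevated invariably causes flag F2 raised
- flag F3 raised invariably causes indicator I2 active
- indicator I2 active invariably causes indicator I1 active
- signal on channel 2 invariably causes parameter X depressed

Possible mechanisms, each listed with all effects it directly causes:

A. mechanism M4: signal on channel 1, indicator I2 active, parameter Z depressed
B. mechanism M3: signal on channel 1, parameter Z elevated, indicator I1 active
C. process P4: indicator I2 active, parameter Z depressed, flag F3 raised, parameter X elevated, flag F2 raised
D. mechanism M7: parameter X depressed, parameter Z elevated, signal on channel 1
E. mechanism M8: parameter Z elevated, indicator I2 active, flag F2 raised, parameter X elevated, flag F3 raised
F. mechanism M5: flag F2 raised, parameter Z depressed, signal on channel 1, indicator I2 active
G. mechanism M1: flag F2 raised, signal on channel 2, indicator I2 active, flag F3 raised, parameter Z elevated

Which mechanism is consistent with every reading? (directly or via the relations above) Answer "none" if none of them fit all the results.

none

For each candidate, compare predicted effects to what was observed:
(A) mechanism M4 — fails on flag F2 raised, parameter Z elevated, flag F3 raised (predicts parameter Z depressed, not parameter Z elevated)
(B) mechanism M3 — flag F2 raised ✗; parameter Z elevated ✓; signal on channel 1 ✓; flag F3 raised ✗; indicator I2 active ✗
(C) process P4 — flag F2 raised ✓; parameter Z elevated ✗; signal on channel 1 ✗; flag F3 raised ✓; indicator I2 active ✓
(D) mechanism M7 — does not account for flag F2 raised, flag F3 raised, indicator I2 active
(E) mechanism M8 — flag F2 raised ✓; parameter Z elevated ✓; signal on channel 1 ✗; flag F3 raised ✓; indicator I2 active ✓
(F) mechanism M5 — flag F2 raised ✓; parameter Z elevated ✗; signal on channel 1 ✓; flag F3 raised ✗; indicator I2 active ✓
(G) mechanism M1 — does not account for signal on channel 1
No candidate is consistent with all observations.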